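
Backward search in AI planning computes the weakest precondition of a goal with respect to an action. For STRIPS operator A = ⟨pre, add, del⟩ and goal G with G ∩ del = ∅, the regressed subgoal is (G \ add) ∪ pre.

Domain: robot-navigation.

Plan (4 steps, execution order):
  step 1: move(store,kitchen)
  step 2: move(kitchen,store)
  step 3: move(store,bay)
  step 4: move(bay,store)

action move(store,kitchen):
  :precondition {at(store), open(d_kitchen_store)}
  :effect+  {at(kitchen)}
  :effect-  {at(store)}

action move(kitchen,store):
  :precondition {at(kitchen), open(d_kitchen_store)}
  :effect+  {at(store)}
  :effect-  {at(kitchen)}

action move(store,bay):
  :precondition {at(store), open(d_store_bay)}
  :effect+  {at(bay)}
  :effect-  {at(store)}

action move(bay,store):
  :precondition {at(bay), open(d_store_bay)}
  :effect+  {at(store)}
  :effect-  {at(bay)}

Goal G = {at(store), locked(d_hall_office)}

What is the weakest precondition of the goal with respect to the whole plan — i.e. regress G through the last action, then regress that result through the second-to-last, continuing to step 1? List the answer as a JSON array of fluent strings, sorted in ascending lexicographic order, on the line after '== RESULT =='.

Work backward from the goal:
  through step 4 (move(bay,store)): drop {at(store)}, keep {locked(d_hall_office)}, require {at(bay), open(d_store_bay)}
    → {at(bay), locked(d_hall_office), open(d_store_bay)}
  through step 3 (move(store,bay)): drop {at(bay)}, keep {locked(d_hall_office), open(d_store_bay)}, require {at(store), open(d_store_bay)}
    → {at(store), locked(d_hall_office), open(d_store_bay)}
  through step 2 (move(kitchen,store)): drop {at(store)}, keep {locked(d_hall_office), open(d_store_bay)}, require {at(kitchen), open(d_kitchen_store)}
    → {at(kitchen), locked(d_hall_office), open(d_kitchen_store), open(d_store_bay)}
  through step 1 (move(store,kitchen)): drop {at(kitchen)}, keep {locked(d_hall_office), open(d_kitchen_store), open(d_store_bay)}, require {at(store), open(d_kitchen_store)}
    → {at(store), locked(d_hall_office), open(d_kitchen_store), open(d_store_bay)}

== RESULT ==
["at(store)", "locked(d_hall_office)", "open(d_kitchen_store)", "open(d_store_bay)"]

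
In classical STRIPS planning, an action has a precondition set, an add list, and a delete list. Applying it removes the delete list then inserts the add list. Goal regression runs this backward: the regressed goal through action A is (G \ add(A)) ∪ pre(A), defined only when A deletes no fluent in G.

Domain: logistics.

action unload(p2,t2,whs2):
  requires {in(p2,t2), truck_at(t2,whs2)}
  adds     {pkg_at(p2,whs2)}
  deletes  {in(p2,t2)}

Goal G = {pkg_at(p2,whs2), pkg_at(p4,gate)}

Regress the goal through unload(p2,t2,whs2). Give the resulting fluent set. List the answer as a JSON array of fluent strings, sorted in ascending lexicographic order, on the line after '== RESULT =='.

Regress:
  G ∩ del = {}  (empty — regression defined)
  G \ add = {pkg_at(p2,whs2), pkg_at(p4,gate)} \ {pkg_at(p2,whs2)} = {pkg_at(p4,gate)}
  ∪ pre   = {pkg_at(p4,gate)} ∪ {in(p2,t2), truck_at(t2,whs2)}
          = {in(p2,t2), pkg_at(p4,gate), truck_at(t2,whs2)}

== RESULT ==
["in(p2,t2)", "pkg_at(p4,gate)", "truck_at(t2,whs2)"]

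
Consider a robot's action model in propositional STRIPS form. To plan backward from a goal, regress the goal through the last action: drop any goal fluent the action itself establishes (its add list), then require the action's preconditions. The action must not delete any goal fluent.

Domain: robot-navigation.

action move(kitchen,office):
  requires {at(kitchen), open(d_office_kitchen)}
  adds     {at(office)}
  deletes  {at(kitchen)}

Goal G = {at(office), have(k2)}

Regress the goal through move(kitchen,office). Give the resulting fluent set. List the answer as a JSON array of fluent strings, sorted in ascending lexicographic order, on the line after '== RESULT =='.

Regress:
  G ∩ del = {}  (empty — regression defined)
  G \ add = {at(office), have(k2)} \ {at(office)} = {have(k2)}
  ∪ pre   = {have(k2)} ∪ {at(kitchen), open(d_office_kitchen)}
          = {at(kitchen), have(k2), open(d_office_kitchen)}

== RESULT ==
["at(kitchen)", "have(k2)", "open(d_office_kitchen)"]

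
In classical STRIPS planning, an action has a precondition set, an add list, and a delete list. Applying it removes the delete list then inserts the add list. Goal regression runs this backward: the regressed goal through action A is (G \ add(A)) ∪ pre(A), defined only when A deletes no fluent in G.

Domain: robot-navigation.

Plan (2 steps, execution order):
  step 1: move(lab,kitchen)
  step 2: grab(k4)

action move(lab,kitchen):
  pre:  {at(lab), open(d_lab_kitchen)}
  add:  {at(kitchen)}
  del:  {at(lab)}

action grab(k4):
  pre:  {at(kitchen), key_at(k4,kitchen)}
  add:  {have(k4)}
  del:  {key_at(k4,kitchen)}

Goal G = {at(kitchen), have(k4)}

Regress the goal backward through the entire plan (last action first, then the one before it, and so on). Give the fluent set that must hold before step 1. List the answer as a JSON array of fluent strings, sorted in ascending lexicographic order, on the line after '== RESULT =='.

Regress step by step:
  through step 2 (grab(k4)): drop {have(k4)}, keep {at(kitchen)}, require {at(kitchen), key_at(k4,kitchen)}
    → {at(kitchen), key_at(k4,kitchen)}
  through step 1 (move(lab,kitchen)): drop {at(kitchen)}, keep {key_at(k4,kitchen)}, require {at(lab), open(d_lab_kitchen)}
    → {at(lab), key_at(k4,kitchen), open(d_lab_kitchen)}

== RESULT ==
["at(lab)", "key_at(k4,kitchen)", "open(d_lab_kitchen)"]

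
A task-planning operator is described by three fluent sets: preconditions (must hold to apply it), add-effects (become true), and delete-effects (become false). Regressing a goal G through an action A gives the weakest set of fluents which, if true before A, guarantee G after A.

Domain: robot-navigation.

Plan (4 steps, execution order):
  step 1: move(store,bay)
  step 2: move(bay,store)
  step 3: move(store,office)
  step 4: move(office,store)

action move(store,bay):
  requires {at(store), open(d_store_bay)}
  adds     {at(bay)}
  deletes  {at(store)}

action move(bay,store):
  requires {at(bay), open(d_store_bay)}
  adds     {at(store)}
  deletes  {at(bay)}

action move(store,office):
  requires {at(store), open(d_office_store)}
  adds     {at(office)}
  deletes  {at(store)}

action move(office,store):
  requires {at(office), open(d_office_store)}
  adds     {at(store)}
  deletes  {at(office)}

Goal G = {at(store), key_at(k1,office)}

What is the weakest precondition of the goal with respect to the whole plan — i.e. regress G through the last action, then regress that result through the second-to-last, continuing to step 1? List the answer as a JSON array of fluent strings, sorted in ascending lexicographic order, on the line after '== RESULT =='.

Regress step by step:
  through step 4 (move(office,store)): drop {at(store)}, keep {key_at(k1,office)}, require {at(office), open(d_office_store)}
    → {at(office), key_at(k1,office), open(d_office_store)}
  through step 3 (move(store,office)): drop {at(office)}, keep {key_at(k1,office), open(d_office_store)}, require {at(store), open(d_office_store)}
    → {at(store), key_at(k1,office), open(d_office_store)}
  through step 2 (move(bay,store)): drop {at(store)}, keep {key_at(k1,office), open(d_office_store)}, require {at(bay), open(d_store_bay)}
    → {at(bay), key_at(k1,office), open(d_office_store), open(d_store_bay)}
  through step 1 (move(store,bay)): drop {at(bay)}, keep {key_at(k1,office), open(d_office_store), open(d_store_bay)}, require {at(store), open(d_store_bay)}
    → {at(store), key_at(k1,office), open(d_office_store), open(d_store_bay)}

== RESULT ==
["at(store)", "key_at(k1,office)", "open(d_office_store)", "open(d_store_bay)"]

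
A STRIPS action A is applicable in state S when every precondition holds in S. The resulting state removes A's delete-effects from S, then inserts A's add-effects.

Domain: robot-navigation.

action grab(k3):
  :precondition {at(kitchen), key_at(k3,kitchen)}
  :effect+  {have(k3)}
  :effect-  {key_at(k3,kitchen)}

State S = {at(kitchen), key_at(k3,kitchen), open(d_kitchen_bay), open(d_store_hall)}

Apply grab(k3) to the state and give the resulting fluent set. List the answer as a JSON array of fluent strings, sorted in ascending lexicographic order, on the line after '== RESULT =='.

Compute (S \ del) ∪ add:
  pre ⊆ S: {at(kitchen), key_at(k3,kitchen)} ⊆ S  — applicable
  S \ del = {at(kitchen), open(d_kitchen_bay), open(d_store_hall)}
  ∪ add   = {at(kitchen), have(k3), open(d_kitchen_bay), open(d_store_hall)}

== RESULT ==
["at(kitchen)", "have(k3)", "open(d_kitchen_bay)", "open(d_store_hall)"]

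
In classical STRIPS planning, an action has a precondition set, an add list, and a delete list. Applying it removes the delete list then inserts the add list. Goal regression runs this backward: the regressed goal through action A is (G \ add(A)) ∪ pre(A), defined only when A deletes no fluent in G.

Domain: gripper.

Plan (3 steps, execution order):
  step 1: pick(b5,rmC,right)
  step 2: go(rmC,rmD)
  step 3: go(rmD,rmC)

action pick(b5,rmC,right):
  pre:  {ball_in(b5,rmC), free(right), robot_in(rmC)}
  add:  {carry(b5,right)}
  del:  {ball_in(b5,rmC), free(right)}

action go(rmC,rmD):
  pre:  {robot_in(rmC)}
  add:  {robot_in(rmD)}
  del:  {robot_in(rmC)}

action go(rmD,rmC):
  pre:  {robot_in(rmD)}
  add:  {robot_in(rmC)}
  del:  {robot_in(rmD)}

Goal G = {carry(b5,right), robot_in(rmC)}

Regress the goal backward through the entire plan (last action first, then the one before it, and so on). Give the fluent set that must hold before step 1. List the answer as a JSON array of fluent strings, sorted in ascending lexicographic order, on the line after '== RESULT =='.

Regress step by step:
  through step 3 (go(rmD,rmC)): drop {robot_in(rmC)}, keep {carry(b5,right)}, require {robot_in(rmD)}
    → {carry(b5,right), robot_in(rmD)}
  through step 2 (go(rmC,rmD)): drop {robot_in(rmD)}, keep {carry(b5,right)}, require {robot_in(rmC)}
    → {carry(b5,right), robot_in(rmC)}
  through step 1 (pick(b5,rmC,right)): drop {carry(b5,right)}, keep {robot_in(rmC)}, require {ball_in(b5,rmC), free(right), robot_in(rmC)}
    → {ball_in(b5,rmC), free(right), robot_in(rmC)}

== RESULT ==
["ball_in(b5,rmC)", "free(right)", "robot_in(rmC)"]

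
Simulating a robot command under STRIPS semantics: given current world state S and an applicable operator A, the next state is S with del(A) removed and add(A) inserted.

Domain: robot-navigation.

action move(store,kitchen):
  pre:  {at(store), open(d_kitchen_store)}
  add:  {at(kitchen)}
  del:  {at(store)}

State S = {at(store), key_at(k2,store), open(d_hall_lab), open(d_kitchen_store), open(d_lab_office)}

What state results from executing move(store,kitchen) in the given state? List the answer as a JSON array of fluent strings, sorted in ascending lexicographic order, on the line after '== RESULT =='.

Compute (S \ del) ∪ add:
  pre ⊆ S: {at(store), open(d_kitchen_store)} ⊆ S  — applicable
  S \ del = {key_at(k2,store), open(d_hall_lab), open(d_kitchen_store), open(d_lab_office)}
  ∪ add   = {at(kitchen), key_at(k2,store), open(d_hall_lab), open(d_kitchen_store), open(d_lab_office)}

== RESULT ==
["at(kitchen)", "key_at(k2,store)", "open(d_hall_lab)", "open(d_kitchen_store)", "open(d_lab_office)"]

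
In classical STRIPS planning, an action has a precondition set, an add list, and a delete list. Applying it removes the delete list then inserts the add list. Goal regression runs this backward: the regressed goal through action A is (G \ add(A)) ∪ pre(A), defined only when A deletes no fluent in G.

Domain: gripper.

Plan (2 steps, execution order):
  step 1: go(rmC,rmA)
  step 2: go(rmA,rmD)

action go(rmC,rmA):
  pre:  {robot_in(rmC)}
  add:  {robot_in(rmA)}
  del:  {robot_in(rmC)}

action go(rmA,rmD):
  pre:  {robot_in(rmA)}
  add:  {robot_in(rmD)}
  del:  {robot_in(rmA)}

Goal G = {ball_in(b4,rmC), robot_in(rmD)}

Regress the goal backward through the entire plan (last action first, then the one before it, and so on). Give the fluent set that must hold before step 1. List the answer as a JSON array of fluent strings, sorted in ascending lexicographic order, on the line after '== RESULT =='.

Regress step by step:
  through step 2 (go(rmA,rmD)): drop {robot_in(rmD)}, keep {ball_in(b4,rmC)}, require {robot_in(rmA)}
    → {ball_in(b4,rmC), robot_in(rmA)}
  through step 1 (go(rmC,rmA)): drop {robot_in(rmA)}, keep {ball_in(b4,rmC)}, require {robot_in(rmC)}
    → {ball_in(b4,rmC), robot_in(rmC)}

== RESULT ==
["ball_in(b4,rmC)", "robot_in(rmC)"]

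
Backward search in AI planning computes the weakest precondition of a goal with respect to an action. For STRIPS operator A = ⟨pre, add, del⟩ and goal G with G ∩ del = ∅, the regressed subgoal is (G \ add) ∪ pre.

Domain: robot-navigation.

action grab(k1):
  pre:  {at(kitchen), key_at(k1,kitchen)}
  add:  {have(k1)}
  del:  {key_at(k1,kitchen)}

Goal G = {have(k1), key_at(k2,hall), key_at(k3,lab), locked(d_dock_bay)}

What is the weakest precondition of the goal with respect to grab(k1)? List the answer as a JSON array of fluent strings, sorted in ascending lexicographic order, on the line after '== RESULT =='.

Regress:
  G ∩ del = {}  (empty — regression defined)
  G \ add = {have(k1), key_at(k2,hall), key_at(k3,lab), locked(d_dock_bay)} \ {have(k1)} = {key_at(k2,hall), key_at(k3,lab), locked(d_dock_bay)}
  ∪ pre   = {key_at(k2,hall), key_at(k3,lab), locked(d_dock_bay)} ∪ {at(kitchen), key_at(k1,kitchen)}
          = {at(kitchen), key_at(k1,kitchen), key_at(k2,hall), key_at(k3,lab), locked(d_dock_bay)}

== RESULT ==
["at(kitchen)", "key_at(k1,kitchen)", "key_at(k2,hall)", "key_at(k3,lab)", "locked(d_dock_bay)"]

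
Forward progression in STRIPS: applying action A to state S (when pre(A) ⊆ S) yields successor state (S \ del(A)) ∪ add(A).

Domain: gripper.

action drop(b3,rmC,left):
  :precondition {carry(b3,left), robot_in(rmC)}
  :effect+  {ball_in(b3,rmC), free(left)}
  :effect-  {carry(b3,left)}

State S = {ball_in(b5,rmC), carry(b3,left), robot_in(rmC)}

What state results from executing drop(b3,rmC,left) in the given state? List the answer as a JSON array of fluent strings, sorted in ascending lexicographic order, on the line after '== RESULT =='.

Progress:
  pre ⊆ S: {carry(b3,left), robot_in(rmC)} ⊆ S  — applicable
  S \ del = {ball_in(b5,rmC), robot_in(rmC)}
  ∪ add   = {ball_in(b3,rmC), ball_in(b5,rmC), free(left), robot_in(rmC)}

== RESULT ==
["ball_in(b3,rmC)", "ball_in(b5,rmC)", "free(left)", "robot_in(rmC)"]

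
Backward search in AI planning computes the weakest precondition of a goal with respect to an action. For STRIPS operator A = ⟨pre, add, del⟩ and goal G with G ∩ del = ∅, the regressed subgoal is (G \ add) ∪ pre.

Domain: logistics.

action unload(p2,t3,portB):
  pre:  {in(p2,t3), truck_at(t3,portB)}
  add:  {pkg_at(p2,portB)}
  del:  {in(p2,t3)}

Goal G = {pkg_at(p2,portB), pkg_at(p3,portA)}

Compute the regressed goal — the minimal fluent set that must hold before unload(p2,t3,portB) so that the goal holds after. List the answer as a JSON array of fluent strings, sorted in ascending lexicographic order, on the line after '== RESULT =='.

Compute (G \ add) ∪ pre:
  G ∩ del = {}  (empty — regression defined)
  G \ add = {pkg_at(p2,portB), pkg_at(p3,portA)} \ {pkg_at(p2,portB)} = {pkg_at(p3,portA)}
  ∪ pre   = {pkg_at(p3,portA)} ∪ {in(p2,t3), truck_at(t3,portB)}
          = {in(p2,t3), pkg_at(p3,portA), truck_at(t3,portB)}

== RESULT ==
["in(p2,t3)", "pkg_at(p3,portA)", "truck_at(t3,portB)"]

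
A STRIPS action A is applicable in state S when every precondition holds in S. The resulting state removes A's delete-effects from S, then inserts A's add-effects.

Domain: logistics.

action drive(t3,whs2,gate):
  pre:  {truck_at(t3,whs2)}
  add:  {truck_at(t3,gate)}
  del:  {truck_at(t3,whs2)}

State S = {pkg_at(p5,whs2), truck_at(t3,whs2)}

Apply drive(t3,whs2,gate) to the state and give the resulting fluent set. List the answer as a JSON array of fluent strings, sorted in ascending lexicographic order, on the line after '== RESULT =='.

Compute (S \ del) ∪ add:
  pre ⊆ S: {truck_at(t3,whs2)} ⊆ S  — applicable
  S \ del = {pkg_at(p5,whs2)}
  ∪ add   = {pkg_at(p5,whs2), truck_at(t3,gate)}

== RESULT ==
["pkg_at(p5,whs2)", "truck_at(t3,gate)"]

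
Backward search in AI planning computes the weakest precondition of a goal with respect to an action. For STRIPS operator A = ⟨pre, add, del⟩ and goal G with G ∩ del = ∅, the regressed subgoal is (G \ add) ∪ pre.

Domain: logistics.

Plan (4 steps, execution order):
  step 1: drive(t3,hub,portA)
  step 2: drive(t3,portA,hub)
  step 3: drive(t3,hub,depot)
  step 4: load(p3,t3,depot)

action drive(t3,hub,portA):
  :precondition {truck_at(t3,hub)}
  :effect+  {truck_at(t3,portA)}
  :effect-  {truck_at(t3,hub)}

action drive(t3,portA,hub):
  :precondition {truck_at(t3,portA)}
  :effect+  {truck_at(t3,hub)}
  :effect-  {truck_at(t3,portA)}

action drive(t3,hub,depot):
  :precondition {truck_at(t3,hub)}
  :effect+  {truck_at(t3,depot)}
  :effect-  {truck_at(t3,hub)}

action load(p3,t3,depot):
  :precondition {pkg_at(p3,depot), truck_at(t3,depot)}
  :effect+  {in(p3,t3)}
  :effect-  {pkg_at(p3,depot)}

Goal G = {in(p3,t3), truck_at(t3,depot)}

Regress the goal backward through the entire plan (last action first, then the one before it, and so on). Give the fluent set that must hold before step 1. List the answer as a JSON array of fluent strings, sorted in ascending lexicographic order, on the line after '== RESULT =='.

Work backward from the goal:
  through step 4 (load(p3,t3,depot)): drop {in(p3,t3)}, keep {truck_at(t3,depot)}, require {pkg_at(p3,depot), truck_at(t3,depot)}
    → {pkg_at(p3,depot), truck_at(t3,depot)}
  through step 3 (drive(t3,hub,depot)): drop {truck_at(t3,depot)}, keep {pkg_at(p3,depot)}, require {truck_at(t3,hub)}
    → {pkg_at(p3,depot), truck_at(t3,hub)}
  through step 2 (drive(t3,portA,hub)): drop {truck_at(t3,hub)}, keep {pkg_at(p3,depot)}, require {truck_at(t3,portA)}
    → {pkg_at(p3,depot), truck_at(t3,portA)}
  through step 1 (drive(t3,hub,portA)): drop {truck_at(t3,portA)}, keep {pkg_at(p3,depot)}, require {truck_at(t3,hub)}
    → {pkg_at(p3,depot), truck_at(t3,hub)}

== RESULT ==
["pkg_at(p3,depot)", "truck_at(t3,hub)"]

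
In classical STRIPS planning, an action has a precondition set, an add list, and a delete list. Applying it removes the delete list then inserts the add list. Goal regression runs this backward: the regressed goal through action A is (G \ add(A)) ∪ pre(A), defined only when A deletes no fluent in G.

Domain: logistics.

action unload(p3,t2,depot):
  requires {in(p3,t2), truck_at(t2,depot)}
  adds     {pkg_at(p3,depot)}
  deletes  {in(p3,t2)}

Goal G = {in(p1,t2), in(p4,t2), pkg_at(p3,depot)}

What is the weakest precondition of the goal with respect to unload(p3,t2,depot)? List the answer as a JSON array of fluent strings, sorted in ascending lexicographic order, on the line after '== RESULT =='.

Regress:
  G ∩ del = {}  (empty — regression defined)
  G \ add = {in(p1,t2), in(p4,t2), pkg_at(p3,depot)} \ {pkg_at(p3,depot)} = {in(p1,t2), in(p4,t2)}
  ∪ pre   = {in(p1,t2), in(p4,t2)} ∪ {in(p3,t2), truck_at(t2,depot)}
          = {in(p1,t2), in(p3,t2), in(p4,t2), truck_at(t2,depot)}

== RESULT ==
["in(p1,t2)", "in(p3,t2)", "in(p4,t2)", "truck_at(t2,depot)"]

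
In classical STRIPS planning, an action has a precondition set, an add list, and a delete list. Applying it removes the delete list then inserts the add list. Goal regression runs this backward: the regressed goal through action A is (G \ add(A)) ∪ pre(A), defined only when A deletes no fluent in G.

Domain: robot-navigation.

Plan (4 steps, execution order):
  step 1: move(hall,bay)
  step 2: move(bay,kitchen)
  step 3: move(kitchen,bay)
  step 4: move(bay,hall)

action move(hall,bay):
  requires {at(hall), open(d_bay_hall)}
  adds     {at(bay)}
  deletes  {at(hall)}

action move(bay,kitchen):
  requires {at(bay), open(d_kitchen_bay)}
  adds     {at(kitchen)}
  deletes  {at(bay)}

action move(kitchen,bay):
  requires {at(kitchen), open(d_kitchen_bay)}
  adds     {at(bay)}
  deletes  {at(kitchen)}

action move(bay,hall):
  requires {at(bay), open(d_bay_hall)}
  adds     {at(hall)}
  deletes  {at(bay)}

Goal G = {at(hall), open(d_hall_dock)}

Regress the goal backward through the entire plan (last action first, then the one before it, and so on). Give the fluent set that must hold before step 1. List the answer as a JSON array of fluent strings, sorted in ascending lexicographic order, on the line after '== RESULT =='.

Work backward from the goal:
  through step 4 (move(bay,hall)): drop {at(hall)}, keep {open(d_hall_dock)}, require {at(bay), open(d_bay_hall)}
    → {at(bay), open(d_bay_hall), open(d_hall_dock)}
  through step 3 (move(kitchen,bay)): drop {at(bay)}, keep {open(d_bay_hall), open(d_hall_dock)}, require {at(kitchen), open(d_kitchen_bay)}
    → {at(kitchen), open(d_bay_hall), open(d_hall_dock), open(d_kitchen_bay)}
  through step 2 (move(bay,kitchen)): drop {at(kitchen)}, keep {open(d_bay_hall), open(d_hall_dock), open(d_kitchen_bay)}, require {at(bay), open(d_kitchen_bay)}
    → {at(bay), open(d_bay_hall), open(d_hall_dock), open(d_kitchen_bay)}
  through step 1 (move(hall,bay)): drop {at(bay)}, keep {open(d_bay_hall), open(d_hall_dock), open(d_kitchen_bay)}, require {at(hall), open(d_bay_hall)}
    → {at(hall), open(d_bay_hall), open(d_hall_dock), open(d_kitchen_bay)}

== RESULT ==
["at(hall)", "open(d_bay_hall)", "open(d_hall_dock)", "open(d_kitchen_bay)"]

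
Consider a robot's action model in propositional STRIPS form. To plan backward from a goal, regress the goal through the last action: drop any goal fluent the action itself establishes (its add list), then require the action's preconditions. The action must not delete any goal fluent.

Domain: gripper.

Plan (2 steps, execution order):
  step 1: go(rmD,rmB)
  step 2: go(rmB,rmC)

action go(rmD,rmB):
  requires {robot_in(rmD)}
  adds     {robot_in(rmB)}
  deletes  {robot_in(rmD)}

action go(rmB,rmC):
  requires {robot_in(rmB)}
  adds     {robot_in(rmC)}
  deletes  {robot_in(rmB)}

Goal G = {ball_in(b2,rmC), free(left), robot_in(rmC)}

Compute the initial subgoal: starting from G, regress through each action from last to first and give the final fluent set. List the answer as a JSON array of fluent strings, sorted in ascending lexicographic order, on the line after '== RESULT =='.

Regress step by step:
  through step 2 (go(rmB,rmC)): drop {robot_in(rmC)}, keep {ball_in(b2,rmC), free(left)}, require {robot_in(rmB)}
    → {ball_in(b2,rmC), free(left), robot_in(rmB)}
  through step 1 (go(rmD,rmB)): drop {robot_in(rmB)}, keep {ball_in(b2,rmC), free(left)}, require {robot_in(rmD)}
    → {ball_in(b2,rmC), free(left), robot_in(rmD)}

== RESULT ==
["ball_in(b2,rmC)", "free(left)", "robot_in(rmD)"]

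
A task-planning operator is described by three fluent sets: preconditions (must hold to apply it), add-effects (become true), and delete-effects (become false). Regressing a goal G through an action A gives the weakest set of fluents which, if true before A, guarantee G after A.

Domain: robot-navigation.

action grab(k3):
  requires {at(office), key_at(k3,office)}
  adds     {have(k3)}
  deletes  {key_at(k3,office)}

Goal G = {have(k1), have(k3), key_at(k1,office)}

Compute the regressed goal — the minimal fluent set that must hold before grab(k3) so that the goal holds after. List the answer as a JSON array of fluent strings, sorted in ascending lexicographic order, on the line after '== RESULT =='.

Compute (G \ add) ∪ pre:
  G ∩ del = {}  (empty — regression defined)
  G \ add = {have(k1), have(k3), key_at(k1,office)} \ {have(k3)} = {have(k1), key_at(k1,office)}
  ∪ pre   = {have(k1), key_at(k1,office)} ∪ {at(office), key_at(k3,office)}
          = {at(office), have(k1), key_at(k1,office), key_at(k3,office)}

== RESULT ==
["at(office)", "have(k1)", "key_at(k1,office)", "key_at(k3,office)"]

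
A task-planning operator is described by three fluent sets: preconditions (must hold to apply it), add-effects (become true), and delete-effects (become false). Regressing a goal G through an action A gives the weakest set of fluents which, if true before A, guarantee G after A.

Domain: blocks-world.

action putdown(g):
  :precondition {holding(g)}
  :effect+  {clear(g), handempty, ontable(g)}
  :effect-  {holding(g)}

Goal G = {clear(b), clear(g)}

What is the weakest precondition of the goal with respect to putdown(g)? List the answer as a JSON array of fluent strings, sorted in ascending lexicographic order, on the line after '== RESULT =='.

Regress:
  G ∩ del = {}  (empty — regression defined)
  G \ add = {clear(b), clear(g)} \ {clear(g), handempty, ontable(g)} = {clear(b)}
  ∪ pre   = {clear(b)} ∪ {holding(g)}
          = {clear(b), holding(g)}

== RESULT ==
["clear(b)", "holding(g)"]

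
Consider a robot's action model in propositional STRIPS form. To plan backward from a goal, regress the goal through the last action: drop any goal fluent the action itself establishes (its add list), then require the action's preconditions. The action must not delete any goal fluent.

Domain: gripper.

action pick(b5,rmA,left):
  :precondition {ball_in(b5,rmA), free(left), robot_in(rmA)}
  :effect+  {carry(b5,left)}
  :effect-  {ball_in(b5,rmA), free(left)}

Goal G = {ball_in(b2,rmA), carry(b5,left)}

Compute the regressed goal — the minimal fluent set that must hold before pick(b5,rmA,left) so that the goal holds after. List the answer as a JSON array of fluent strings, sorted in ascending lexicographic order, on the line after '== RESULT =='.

Compute (G \ add) ∪ pre:
  G ∩ del = {}  (empty — regression defined)
  G \ add = {ball_in(b2,rmA), carry(b5,left)} \ {carry(b5,left)} = {ball_in(b2,rmA)}
  ∪ pre   = {ball_in(b2,rmA)} ∪ {ball_in(b5,rmA), free(left), robot_in(rmA)}
          = {ball_in(b2,rmA), ball_in(b5,rmA), free(left), robot_in(rmA)}

== RESULT ==
["ball_in(b2,rmA)", "ball_in(b5,rmA)", "free(left)", "robot_in(rmA)"]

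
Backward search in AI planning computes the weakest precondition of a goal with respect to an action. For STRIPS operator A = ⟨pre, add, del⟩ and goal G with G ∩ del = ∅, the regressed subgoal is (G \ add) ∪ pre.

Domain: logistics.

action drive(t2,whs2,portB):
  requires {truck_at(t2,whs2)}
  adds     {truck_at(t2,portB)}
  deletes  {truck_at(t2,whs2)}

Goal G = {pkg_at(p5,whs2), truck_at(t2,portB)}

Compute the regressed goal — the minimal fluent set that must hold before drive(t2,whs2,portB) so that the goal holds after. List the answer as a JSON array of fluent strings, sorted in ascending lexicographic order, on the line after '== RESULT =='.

Regress:
  G ∩ del = {}  (empty — regression defined)
  G \ add = {pkg_at(p5,whs2), truck_at(t2,portB)} \ {truck_at(t2,portB)} = {pkg_at(p5,whs2)}
  ∪ pre   = {pkg_at(p5,whs2)} ∪ {truck_at(t2,whs2)}
          = {pkg_at(p5,whs2), truck_at(t2,whs2)}

== RESULT ==
["pkg_at(p5,whs2)", "truck_at(t2,whs2)"]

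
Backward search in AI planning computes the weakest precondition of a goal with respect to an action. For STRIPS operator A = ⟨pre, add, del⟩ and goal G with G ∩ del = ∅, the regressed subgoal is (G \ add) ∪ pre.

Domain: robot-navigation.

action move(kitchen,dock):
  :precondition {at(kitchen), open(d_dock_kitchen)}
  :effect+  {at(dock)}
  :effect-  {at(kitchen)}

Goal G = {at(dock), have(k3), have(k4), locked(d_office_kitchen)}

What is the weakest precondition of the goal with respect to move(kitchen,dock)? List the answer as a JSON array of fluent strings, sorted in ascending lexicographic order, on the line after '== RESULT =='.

Compute (G \ add) ∪ pre:
  G ∩ del = {}  (empty — regression defined)
  G \ add = {at(dock), have(k3), have(k4), locked(d_office_kitchen)} \ {at(dock)} = {have(k3), have(k4), locked(d_office_kitchen)}
  ∪ pre   = {have(k3), have(k4), locked(d_office_kitchen)} ∪ {at(kitchen), open(d_dock_kitchen)}
          = {at(kitchen), have(k3), have(k4), locked(d_office_kitchen), open(d_dock_kitchen)}

== RESULT ==
["at(kitchen)", "have(k3)", "have(k4)", "locked(d_office_kitchen)", "open(d_dock_kitchen)"]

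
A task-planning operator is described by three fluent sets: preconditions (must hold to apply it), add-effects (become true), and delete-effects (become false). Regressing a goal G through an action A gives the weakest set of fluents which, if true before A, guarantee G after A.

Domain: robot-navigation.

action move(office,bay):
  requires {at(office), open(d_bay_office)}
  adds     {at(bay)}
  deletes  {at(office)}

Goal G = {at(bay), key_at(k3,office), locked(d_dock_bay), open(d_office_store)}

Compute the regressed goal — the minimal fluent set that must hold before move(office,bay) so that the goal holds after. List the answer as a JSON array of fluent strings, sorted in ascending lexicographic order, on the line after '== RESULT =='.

Regress:
  G ∩ del = {}  (empty — regression defined)
  G \ add = {at(bay), key_at(k3,office), locked(d_dock_bay), open(d_office_store)} \ {at(bay)} = {key_at(k3,office), locked(d_dock_bay), open(d_office_store)}
  ∪ pre   = {key_at(k3,office), locked(d_dock_bay), open(d_office_store)} ∪ {at(office), open(d_bay_office)}
          = {at(office), key_at(k3,office), locked(d_dock_bay), open(d_bay_office), open(d_office_store)}

== RESULT ==
["at(office)", "key_at(k3,office)", "locked(d_dock_bay)", "open(d_bay_office)", "open(d_office_store)"]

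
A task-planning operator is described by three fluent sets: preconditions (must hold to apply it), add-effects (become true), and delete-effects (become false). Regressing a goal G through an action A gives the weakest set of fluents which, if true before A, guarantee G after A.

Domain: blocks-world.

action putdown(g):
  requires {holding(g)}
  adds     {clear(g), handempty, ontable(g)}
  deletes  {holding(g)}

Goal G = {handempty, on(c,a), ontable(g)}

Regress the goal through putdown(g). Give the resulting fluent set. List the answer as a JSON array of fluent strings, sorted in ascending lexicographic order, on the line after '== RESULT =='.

Compute (G \ add) ∪ pre:
  G ∩ del = {}  (empty — regression defined)
  G \ add = {handempty, on(c,a), ontable(g)} \ {clear(g), handempty, ontable(g)} = {on(c,a)}
  ∪ pre   = {on(c,a)} ∪ {holding(g)}
          = {holding(g), on(c,a)}

== RESULT ==
["holding(g)", "on(c,a)"]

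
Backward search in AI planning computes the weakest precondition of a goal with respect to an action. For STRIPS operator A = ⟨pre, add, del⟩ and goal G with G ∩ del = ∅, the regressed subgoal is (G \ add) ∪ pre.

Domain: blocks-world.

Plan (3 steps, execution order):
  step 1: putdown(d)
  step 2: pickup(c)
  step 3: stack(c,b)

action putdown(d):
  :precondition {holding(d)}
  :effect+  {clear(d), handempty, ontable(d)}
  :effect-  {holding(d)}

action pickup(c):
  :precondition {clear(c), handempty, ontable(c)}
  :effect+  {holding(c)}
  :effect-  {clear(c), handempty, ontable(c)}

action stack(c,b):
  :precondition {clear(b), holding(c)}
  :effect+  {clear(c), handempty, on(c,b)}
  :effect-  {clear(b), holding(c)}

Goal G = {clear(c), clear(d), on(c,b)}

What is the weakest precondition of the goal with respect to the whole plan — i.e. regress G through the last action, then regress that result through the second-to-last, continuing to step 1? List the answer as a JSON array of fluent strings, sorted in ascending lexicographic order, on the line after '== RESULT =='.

Regress step by step:
  through step 3 (stack(c,b)): drop {clear(c), on(c,b)}, keep {clear(d)}, require {clear(b), holding(c)}
    → {clear(b), clear(d), holding(c)}
  through step 2 (pickup(c)): drop {holding(c)}, keep {clear(b), clear(d)}, require {clear(c), handempty, ontable(c)}
    → {clear(b), clear(c), clear(d), handempty, ontable(c)}
  through step 1 (putdown(d)): drop {clear(d), handempty}, keep {clear(b), clear(c), ontable(c)}, require {holding(d)}
    → {clear(b), clear(c), holding(d), ontable(c)}

== RESULT ==
["clear(b)", "clear(c)", "holding(d)", "ontable(c)"]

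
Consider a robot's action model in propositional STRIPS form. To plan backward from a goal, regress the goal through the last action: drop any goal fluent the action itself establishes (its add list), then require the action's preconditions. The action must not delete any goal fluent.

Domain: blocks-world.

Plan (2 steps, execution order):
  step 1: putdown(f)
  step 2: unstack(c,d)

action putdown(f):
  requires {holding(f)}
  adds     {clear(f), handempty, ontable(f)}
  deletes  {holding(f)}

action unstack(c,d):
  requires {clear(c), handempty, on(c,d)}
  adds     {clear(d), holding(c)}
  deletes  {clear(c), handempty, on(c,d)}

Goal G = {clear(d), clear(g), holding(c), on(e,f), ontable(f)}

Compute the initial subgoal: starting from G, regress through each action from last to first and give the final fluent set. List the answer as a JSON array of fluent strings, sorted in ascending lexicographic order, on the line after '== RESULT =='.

Regress step by step:
  through step 2 (unstack(c,d)): drop {clear(d), holding(c)}, keep {clear(g), on(e,f), ontable(f)}, require {clear(c), handempty, on(c,d)}
    → {clear(c), clear(g), handempty, on(c,d), on(e,f), ontable(f)}
  through step 1 (putdown(f)): drop {handempty, ontable(f)}, keep {clear(c), clear(g), on(c,d), on(e,f)}, require {holding(f)}
    → {clear(c), clear(g), holding(f), on(c,d), on(e,f)}

== RESULT ==
["clear(c)", "clear(g)", "holding(f)", "on(c,d)", "on(e,f)"]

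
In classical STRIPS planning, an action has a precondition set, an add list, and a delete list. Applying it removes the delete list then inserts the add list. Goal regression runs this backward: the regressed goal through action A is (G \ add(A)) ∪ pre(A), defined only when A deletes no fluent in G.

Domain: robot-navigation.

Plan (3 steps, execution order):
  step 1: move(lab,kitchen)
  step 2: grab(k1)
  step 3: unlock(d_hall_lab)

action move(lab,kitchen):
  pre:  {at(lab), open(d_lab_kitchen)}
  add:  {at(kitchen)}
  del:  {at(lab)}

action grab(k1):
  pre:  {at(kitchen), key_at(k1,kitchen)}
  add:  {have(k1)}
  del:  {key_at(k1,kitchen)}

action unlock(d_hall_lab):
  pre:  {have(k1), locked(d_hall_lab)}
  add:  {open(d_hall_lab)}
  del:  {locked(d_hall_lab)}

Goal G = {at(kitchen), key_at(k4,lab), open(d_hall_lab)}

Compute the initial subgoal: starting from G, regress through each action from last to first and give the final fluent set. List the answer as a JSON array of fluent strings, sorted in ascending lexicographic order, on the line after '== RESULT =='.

Regress step by step:
  through step 3 (unlock(d_hall_lab)): drop {open(d_hall_lab)}, keep {at(kitchen), key_at(k4,lab)}, require {have(k1), locked(d_hall_lab)}
    → {at(kitchen), have(k1), key_at(k4,lab), locked(d_hall_lab)}
  through step 2 (grab(k1)): drop {have(k1)}, keep {at(kitchen), key_at(k4,lab), locked(d_hall_lab)}, require {at(kitchen), key_at(k1,kitchen)}
    → {at(kitchen), key_at(k1,kitchen), key_at(k4,lab), locked(d_hall_lab)}
  through step 1 (move(lab,kitchen)): drop {at(kitchen)}, keep {key_at(k1,kitchen), key_at(k4,lab), locked(d_hall_lab)}, require {at(lab), open(d_lab_kitchen)}
    → {at(lab), key_at(k1,kitchen), key_at(k4,lab), locked(d_hall_lab), open(d_lab_kitchen)}

== RESULT ==
["at(lab)", "key_at(k1,kitchen)", "key_at(k4,lab)", "locked(d_hall_lab)", "open(d_lab_kitchen)"]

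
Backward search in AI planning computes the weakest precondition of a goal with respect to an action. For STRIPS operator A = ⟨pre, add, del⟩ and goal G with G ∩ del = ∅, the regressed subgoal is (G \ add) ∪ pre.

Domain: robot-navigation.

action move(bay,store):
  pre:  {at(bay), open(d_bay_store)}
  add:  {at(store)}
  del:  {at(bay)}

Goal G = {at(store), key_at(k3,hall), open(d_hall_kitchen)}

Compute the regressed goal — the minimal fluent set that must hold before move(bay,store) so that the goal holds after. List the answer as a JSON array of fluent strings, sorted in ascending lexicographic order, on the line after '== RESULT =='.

Compute (G \ add) ∪ pre:
  G ∩ del = {}  (empty — regression defined)
  G \ add = {at(store), key_at(k3,hall), open(d_hall_kitchen)} \ {at(store)} = {key_at(k3,hall), open(d_hall_kitchen)}
  ∪ pre   = {key_at(k3,hall), open(d_hall_kitchen)} ∪ {at(bay), open(d_bay_store)}
          = {at(bay), key_at(k3,hall), open(d_bay_store), open(d_hall_kitchen)}

== RESULT ==
["at(bay)", "key_at(k3,hall)", "open(d_bay_store)", "open(d_hall_kitchen)"]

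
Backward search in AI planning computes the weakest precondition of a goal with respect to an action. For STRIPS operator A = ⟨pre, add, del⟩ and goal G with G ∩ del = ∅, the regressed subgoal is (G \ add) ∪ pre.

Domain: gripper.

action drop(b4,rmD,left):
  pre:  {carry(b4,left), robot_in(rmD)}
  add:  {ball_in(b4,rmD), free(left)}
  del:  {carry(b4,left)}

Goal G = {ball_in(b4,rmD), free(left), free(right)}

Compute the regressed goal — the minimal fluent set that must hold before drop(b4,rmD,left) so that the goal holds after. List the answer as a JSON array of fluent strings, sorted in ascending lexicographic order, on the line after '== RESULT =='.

Compute (G \ add) ∪ pre:
  G ∩ del = {}  (empty — regression defined)
  G \ add = {ball_in(b4,rmD), free(left), free(right)} \ {ball_in(b4,rmD), free(left)} = {free(right)}
  ∪ pre   = {free(right)} ∪ {carry(b4,left), robot_in(rmD)}
          = {carry(b4,left), free(right), robot_in(rmD)}

== RESULT ==
["carry(b4,left)", "free(right)", "robot_in(rmD)"]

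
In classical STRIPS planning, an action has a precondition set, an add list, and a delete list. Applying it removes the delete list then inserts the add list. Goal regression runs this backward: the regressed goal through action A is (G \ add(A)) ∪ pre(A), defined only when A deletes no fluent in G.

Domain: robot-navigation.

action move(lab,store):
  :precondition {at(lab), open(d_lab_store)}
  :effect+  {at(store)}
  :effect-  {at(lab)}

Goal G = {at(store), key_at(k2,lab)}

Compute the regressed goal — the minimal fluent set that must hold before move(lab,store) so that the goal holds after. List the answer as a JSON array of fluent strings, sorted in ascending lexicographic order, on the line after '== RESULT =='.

Regress:
  G ∩ del = {}  (empty — regression defined)
  G \ add = {at(store), key_at(k2,lab)} \ {at(store)} = {key_at(k2,lab)}
  ∪ pre   = {key_at(k2,lab)} ∪ {at(lab), open(d_lab_store)}
          = {at(lab), key_at(k2,lab), open(d_lab_store)}

== RESULT ==
["at(lab)", "key_at(k2,lab)", "open(d_lab_store)"]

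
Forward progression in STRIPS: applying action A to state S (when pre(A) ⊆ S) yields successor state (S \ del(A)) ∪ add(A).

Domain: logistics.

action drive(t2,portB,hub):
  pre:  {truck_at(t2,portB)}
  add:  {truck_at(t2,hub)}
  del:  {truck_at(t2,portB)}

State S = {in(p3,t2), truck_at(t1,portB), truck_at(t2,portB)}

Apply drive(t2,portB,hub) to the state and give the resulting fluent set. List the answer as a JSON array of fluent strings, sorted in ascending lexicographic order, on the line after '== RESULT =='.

Compute (S \ del) ∪ add:
  pre ⊆ S: {truck_at(t2,portB)} ⊆ S  — applicable
  S \ del = {in(p3,t2), truck_at(t1,portB)}
  ∪ add   = {in(p3,t2), truck_at(t1,portB), truck_at(t2,hub)}

== RESULT ==
["in(p3,t2)", "truck_at(t1,portB)", "truck_at(t2,hub)"]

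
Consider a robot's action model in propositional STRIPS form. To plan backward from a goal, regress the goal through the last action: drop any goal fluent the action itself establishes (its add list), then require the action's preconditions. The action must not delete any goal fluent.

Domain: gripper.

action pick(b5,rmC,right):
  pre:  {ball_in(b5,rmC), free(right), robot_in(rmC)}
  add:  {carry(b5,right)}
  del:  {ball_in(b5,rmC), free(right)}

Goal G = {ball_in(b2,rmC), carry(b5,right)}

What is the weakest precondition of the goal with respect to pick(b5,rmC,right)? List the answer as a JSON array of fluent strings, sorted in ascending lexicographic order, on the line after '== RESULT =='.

Regress:
  G ∩ del = {}  (empty — regression defined)
  G \ add = {ball_in(b2,rmC), carry(b5,right)} \ {carry(b5,right)} = {ball_in(b2,rmC)}
  ∪ pre   = {ball_in(b2,rmC)} ∪ {ball_in(b5,rmC), free(right), robot_in(rmC)}
          = {ball_in(b2,rmC), ball_in(b5,rmC), free(right), robot_in(rmC)}

== RESULT ==
["ball_in(b2,rmC)", "ball_in(b5,rmC)", "free(right)", "robot_in(rmC)"]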